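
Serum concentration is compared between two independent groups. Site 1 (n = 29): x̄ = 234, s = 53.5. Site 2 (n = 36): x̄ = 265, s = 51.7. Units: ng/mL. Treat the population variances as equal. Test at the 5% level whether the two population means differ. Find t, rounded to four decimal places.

-2.3661

Let group 1 = site 1, group 2 = site 2. H0: μ_1 = μ_2; H1: μ_1 ≠ μ_2 (two-sample pooled-variance t-test, two-sided).
s_p² = [(29−1)·53.5² + (36−1)·51.7²]/(29+36−2) = 2757.05
t = (234 − 265)/√[2757.05·(1/29 + 1/36)] = -2.3661
df = n₁ + n₂ − 2 = 63
Two-sided p-value ≈ 0.021
Since p ≈ 0.021 < α = 0.05, reject H0; the evidence is statistically significant.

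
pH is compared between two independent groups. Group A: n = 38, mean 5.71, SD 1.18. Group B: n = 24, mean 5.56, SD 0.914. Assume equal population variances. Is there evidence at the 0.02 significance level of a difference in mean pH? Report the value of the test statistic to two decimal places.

Let group 1 = group A, group 2 = group B. H0: μ_1 = μ_2; H1: μ_1 ≠ μ_2 (two-sample pooled-variance t-test, two-sided).
s_p² = [(38−1)·1.18² + (24−1)·0.914²]/(38+24−2) = 1.17888
t = (5.71 − 5.56)/√[1.17888·(1/38 + 1/24)] = 0.53
df = n₁ + n₂ − 2 = 60
Two-sided p-value ≈ 0.598
Since p ≈ 0.598 > α = 0.02, fail to reject H0; the evidence is not statistically significant.

0.53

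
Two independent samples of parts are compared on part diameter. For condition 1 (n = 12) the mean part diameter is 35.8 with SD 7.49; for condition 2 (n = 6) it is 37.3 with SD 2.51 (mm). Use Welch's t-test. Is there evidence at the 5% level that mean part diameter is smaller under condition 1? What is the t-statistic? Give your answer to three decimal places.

Let group 1 = condition 1, group 2 = condition 2. H0: μ_1 = μ_2; H1: μ_1 < μ_2 (Welch's two-sample t-test, left-tailed).
t = (x̄_1 − x̄_2)/√(s_1²/n_1 + s_2²/n_2) = (35.8 − 37.3)/√(7.49²/12 + 2.51²/6) = -0.627
Welch–Satterthwaite df ≈ 14.85
p-value = P(T ≤ -0.627) ≈ 0.270
Since p ≈ 0.270 > α = 0.05, fail to reject H0; the evidence is not statistically significant.

-0.627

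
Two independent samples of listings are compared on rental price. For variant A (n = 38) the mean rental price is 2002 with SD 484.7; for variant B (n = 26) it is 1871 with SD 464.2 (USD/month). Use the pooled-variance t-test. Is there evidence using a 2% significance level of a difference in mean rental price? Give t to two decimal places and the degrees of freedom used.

t = 1.08, df = 62

Let group 1 = variant A, group 2 = variant B. H0: μ_1 = μ_2; H1: μ_1 ≠ μ_2 (two-sample pooled-variance t-test, two-sided).
s_p² = [(38−1)·484.7² + (26−1)·464.2²]/(38+26−2) = 227090
t = (2002 − 1871)/√[227090·(1/38 + 1/26)] = 1.08
df = n₁ + n₂ − 2 = 62
Two-sided p-value ≈ 0.284
Since p ≈ 0.284 > α = 0.02, fail to reject H0; the evidence is not statistically significant.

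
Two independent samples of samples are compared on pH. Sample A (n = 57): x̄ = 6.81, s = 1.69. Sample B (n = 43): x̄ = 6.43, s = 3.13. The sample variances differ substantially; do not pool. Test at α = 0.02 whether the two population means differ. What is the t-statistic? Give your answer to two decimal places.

Let group 1 = sample A, group 2 = sample B. H0: μ_1 = μ_2; H1: μ_1 ≠ μ_2 (Welch's two-sample t-test, two-sided).
t = (x̄_1 − x̄_2)/√(s_1²/n_1 + s_2²/n_2) = (6.81 − 6.43)/√(1.69²/57 + 3.13²/43) = 0.72
Welch–Satterthwaite df ≈ 60.32
Two-sided p-value ≈ 0.4738
Since p ≈ 0.4738 > α = 0.02, fail to reject H0; the evidence is not statistically significant.

0.72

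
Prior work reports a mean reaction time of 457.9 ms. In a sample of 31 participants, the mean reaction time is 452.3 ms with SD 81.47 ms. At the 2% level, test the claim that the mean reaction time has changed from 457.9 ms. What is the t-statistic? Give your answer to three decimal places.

H0: μ = 457.9; H1: μ ≠ 457.9 (one-sample t-test, two-sided).
t = (x̄ − μ₀)/(s/√n) = (452.3 − 457.9)/(81.47/√31) = -0.383
df = n − 1 = 30
Two-sided p-value ≈ 0.7046
Since p ≈ 0.7046 > α = 0.02, fail to reject H0; the evidence is not statistically significant.

-0.383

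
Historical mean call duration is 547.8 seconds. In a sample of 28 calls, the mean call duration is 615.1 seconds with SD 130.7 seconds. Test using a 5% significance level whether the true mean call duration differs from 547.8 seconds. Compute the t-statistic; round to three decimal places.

H0: μ = 547.8; H1: μ ≠ 547.8 (one-sample t-test, two-sided).
t = (x̄ − μ₀)/(s/√n) = (615.1 − 547.8)/(130.7/√28) = 2.725
df = n − 1 = 27
Two-sided p-value ≈ 0.011
Since p ≈ 0.011 < α = 0.05, reject H0; the evidence is statistically significant.

2.725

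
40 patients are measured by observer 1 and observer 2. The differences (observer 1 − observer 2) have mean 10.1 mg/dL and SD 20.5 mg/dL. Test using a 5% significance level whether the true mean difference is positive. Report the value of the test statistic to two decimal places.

H0: μ_d = 0; H1: μ_d > 0 (paired t-test on the differences, right-tailed).
t = d̄/(s_d/√n) = 10.1/(20.5/√40) = 3.12
df = n − 1 = 39
p-value = P(T ≥ 3.12) ≈ 0.0017
Since p ≈ 0.0017 < α = 0.05, reject H0; the evidence is statistically significant.

3.12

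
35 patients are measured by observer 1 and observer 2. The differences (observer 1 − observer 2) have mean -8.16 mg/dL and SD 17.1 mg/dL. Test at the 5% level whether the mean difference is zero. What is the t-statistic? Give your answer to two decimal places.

-2.82

H0: μ_d = 0; H1: μ_d ≠ 0 (paired t-test on the differences, two-sided).
t = d̄/(s_d/√n) = -8.16/(17.1/√35) = -2.82
df = n − 1 = 34
Two-sided p-value ≈ 0.008
Since p ≈ 0.008 < α = 0.05, reject H0; the evidence is statistically significant.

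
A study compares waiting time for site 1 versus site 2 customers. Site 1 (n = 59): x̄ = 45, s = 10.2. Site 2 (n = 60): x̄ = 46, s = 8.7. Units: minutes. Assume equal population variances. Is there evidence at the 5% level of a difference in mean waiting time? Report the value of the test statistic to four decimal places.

-0.5757

Let group 1 = site 1, group 2 = site 2. H0: μ_1 = μ_2; H1: μ_1 ≠ μ_2 (two-sample pooled-variance t-test, two-sided).
s_p² = [(59−1)·10.2² + (60−1)·8.7²]/(59+60−2) = 89.7438
t = (45 − 46)/√[89.7438·(1/59 + 1/60)] = -0.5757
df = n₁ + n₂ − 2 = 117
Two-sided p-value ≈ 0.566
Since p ≈ 0.566 > α = 0.05, fail to reject H0; the evidence is not statistically significant.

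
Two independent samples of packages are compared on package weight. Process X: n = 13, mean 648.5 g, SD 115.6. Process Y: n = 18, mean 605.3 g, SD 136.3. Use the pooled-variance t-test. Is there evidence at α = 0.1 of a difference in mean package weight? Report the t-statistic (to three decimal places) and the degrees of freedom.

Let group 1 = process X, group 2 = process Y. H0: μ_1 = μ_2; H1: μ_1 ≠ μ_2 (two-sample pooled-variance t-test, two-sided).
s_p² = [(13−1)·115.6² + (18−1)·136.3²]/(13+18−2) = 16420
t = (648.5 − 605.3)/√[16420·(1/13 + 1/18)] = 0.926
df = n₁ + n₂ − 2 = 29
Two-sided p-value ≈ 0.362
Since p ≈ 0.362 > α = 0.1, fail to reject H0; the evidence is not statistically significant.

t = 0.926, df = 29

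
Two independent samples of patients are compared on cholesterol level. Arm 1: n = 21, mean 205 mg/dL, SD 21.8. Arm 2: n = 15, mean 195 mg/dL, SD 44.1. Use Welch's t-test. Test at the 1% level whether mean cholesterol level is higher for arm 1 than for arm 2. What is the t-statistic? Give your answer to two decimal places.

Let group 1 = arm 1, group 2 = arm 2. H0: μ_1 = μ_2; H1: μ_1 > μ_2 (Welch's two-sample t-test, right-tailed).
t = (x̄_1 − x̄_2)/√(s_1²/n_1 + s_2²/n_2) = (205 − 195)/√(21.8²/21 + 44.1²/15) = 0.81
Welch–Satterthwaite df ≈ 18.91
p-value = P(T ≥ 0.81) ≈ 0.214
Since p ≈ 0.214 > α = 0.01, fail to reject H0; the evidence is not statistically significant.

0.81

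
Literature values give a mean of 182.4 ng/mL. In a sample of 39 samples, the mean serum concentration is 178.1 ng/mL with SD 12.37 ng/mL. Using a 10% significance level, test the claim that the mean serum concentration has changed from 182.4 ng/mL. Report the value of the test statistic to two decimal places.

-2.17

H0: μ = 182.4; H1: μ ≠ 182.4 (one-sample t-test, two-sided).
t = (x̄ − μ₀)/(s/√n) = (178.1 − 182.4)/(12.37/√39) = -2.17
df = n − 1 = 38
Two-sided p-value ≈ 0.036
Since p ≈ 0.036 < α = 0.1, reject H0; the data support H1.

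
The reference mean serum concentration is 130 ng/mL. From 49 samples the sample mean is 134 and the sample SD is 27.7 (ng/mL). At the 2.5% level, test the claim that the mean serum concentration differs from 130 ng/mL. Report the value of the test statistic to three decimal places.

1.011

H0: μ = 130; H1: μ ≠ 130 (one-sample t-test, two-sided).
t = (x̄ − μ₀)/(s/√n) = (134 − 130)/(27.7/√49) = 1.011
df = n − 1 = 48
Two-sided p-value ≈ 0.317
Since p ≈ 0.317 > α = 0.025, fail to reject H0; the evidence is not statistically significant.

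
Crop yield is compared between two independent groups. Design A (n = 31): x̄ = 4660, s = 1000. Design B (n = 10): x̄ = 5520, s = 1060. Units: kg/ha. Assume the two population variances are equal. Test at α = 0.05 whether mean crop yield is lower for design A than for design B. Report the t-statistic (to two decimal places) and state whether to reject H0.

Let group 1 = design A, group 2 = design B. H0: μ_1 = μ_2; H1: μ_1 < μ_2 (two-sample pooled-variance t-test, left-tailed).
s_p² = [(31−1)·1000² + (10−1)·1060²]/(31+10−2) = 1028520
t = (4660 − 5520)/√[1028520·(1/31 + 1/10)] = -2.33
df = n₁ + n₂ − 2 = 39
p-value = P(T ≤ -2.33) ≈ 0.012
Since p ≈ 0.012 < α = 0.05, reject H0; the data support H1.

t = -2.33; reject H0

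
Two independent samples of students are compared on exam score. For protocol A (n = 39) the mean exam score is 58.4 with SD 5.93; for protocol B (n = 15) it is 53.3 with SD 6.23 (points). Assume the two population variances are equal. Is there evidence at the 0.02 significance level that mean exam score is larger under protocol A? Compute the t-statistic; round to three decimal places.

2.792

Let group 1 = protocol A, group 2 = protocol B. H0: μ_1 = μ_2; H1: μ_1 > μ_2 (two-sample pooled-variance t-test, right-tailed).
s_p² = [(39−1)·5.93² + (15−1)·6.23²]/(39+15−2) = 36.1471
t = (58.4 − 53.3)/√[36.1471·(1/39 + 1/15)] = 2.792
df = n₁ + n₂ − 2 = 52
p-value = P(T ≥ 2.792) ≈ 0.004
Since p ≈ 0.004 < α = 0.02, reject H0; the evidence is statistically significant.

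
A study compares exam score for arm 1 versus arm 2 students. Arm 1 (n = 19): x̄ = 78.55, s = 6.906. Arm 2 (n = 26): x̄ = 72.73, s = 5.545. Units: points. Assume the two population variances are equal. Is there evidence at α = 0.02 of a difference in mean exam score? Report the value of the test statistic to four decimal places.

Let group 1 = arm 1, group 2 = arm 2. H0: μ_1 = μ_2; H1: μ_1 ≠ μ_2 (two-sample pooled-variance t-test, two-sided).
s_p² = [(19−1)·6.906² + (26−1)·5.545²]/(19+26−2) = 37.8406
t = (78.55 − 72.73)/√[37.8406·(1/19 + 1/26)] = 3.1347
df = n₁ + n₂ − 2 = 43
Two-sided p-value ≈ 0.003
Since p ≈ 0.003 < α = 0.02, reject H0; the data support H1.

3.1347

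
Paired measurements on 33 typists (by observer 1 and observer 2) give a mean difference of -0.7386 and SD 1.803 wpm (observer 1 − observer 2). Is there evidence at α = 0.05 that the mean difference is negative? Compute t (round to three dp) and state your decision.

t = -2.353; reject H0

H0: μ_d = 0; H1: μ_d < 0 (paired t-test on the differences, left-tailed).
t = d̄/(s_d/√n) = -0.7386/(1.803/√33) = -2.353
df = n − 1 = 32
p-value = P(T ≤ -2.353) ≈ 0.0125
Since p ≈ 0.0125 < α = 0.05, reject H0; the data support H1.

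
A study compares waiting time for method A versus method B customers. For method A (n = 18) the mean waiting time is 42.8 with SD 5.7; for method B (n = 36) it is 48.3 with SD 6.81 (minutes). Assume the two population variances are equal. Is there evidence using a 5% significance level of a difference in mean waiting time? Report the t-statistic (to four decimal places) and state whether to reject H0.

Let group 1 = method A, group 2 = method B. H0: μ_1 = μ_2; H1: μ_1 ≠ μ_2 (two-sample pooled-variance t-test, two-sided).
s_p² = [(18−1)·5.7² + (36−1)·6.81²]/(18+36−2) = 41.8364
t = (42.8 − 48.3)/√[41.8364·(1/18 + 1/36)] = -2.9456
df = n₁ + n₂ − 2 = 52
Two-sided p-value ≈ 0.005
Since p ≈ 0.005 < α = 0.05, reject H0; the data support H1.

t = -2.9456; reject H0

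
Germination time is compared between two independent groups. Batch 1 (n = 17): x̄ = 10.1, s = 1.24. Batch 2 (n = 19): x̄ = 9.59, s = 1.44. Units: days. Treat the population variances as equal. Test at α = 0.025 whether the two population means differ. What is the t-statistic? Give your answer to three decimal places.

1.132

Let group 1 = batch 1, group 2 = batch 2. H0: μ_1 = μ_2; H1: μ_1 ≠ μ_2 (two-sample pooled-variance t-test, two-sided).
s_p² = [(17−1)·1.24² + (19−1)·1.44²]/(17+19−2) = 1.82136
t = (10.1 − 9.59)/√[1.82136·(1/17 + 1/19)] = 1.132
df = n₁ + n₂ − 2 = 34
Two-sided p-value ≈ 0.266
Since p ≈ 0.266 > α = 0.025, fail to reject H0; the data do not provide sufficient evidence against H0.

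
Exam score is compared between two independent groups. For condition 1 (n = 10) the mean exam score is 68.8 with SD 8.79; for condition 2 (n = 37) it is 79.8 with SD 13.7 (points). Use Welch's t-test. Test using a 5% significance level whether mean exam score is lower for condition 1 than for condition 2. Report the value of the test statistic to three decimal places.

Let group 1 = condition 1, group 2 = condition 2. H0: μ_1 = μ_2; H1: μ_1 < μ_2 (Welch's two-sample t-test, left-tailed).
t = (x̄_1 − x̄_2)/√(s_1²/n_1 + s_2²/n_2) = (68.8 − 79.8)/√(8.79²/10 + 13.7²/37) = -3.075
Welch–Satterthwaite df ≈ 22.29
p-value = P(T ≤ -3.075) ≈ 0.0027
Since p ≈ 0.0027 < α = 0.05, reject H0; the evidence is statistically significant.

-3.075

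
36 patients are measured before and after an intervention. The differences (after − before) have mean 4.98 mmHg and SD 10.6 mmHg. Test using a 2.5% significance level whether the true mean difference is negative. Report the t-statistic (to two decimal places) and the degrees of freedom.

H0: μ_d = 0; H1: μ_d < 0 (paired t-test on the differences, left-tailed).
t = d̄/(s_d/√n) = 4.98/(10.6/√36) = 2.82
df = n − 1 = 35
p-value = P(T ≤ 2.82) ≈ 0.996
Since p ≈ 0.996 > α = 0.025, fail to reject H0; the evidence is not statistically significant.

t = 2.82, df = 35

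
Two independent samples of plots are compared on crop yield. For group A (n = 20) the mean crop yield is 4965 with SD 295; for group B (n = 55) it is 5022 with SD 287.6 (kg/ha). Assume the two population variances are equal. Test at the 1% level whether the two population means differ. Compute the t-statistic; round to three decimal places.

-0.754

Let group 1 = group A, group 2 = group B. H0: μ_1 = μ_2; H1: μ_1 ≠ μ_2 (two-sample pooled-variance t-test, two-sided).
s_p² = [(20−1)·295² + (55−1)·287.6²]/(20+55−2) = 83835.9
t = (4965 − 5022)/√[83835.9·(1/20 + 1/55)] = -0.754
df = n₁ + n₂ − 2 = 73
Two-sided p-value ≈ 0.453
Since p ≈ 0.453 > α = 0.01, fail to reject H0; the data do not provide sufficient evidence against H0.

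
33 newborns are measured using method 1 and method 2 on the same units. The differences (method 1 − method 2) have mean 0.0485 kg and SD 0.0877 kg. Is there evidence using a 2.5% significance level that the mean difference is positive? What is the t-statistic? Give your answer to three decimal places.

H0: μ_d = 0; H1: μ_d > 0 (paired t-test on the differences, right-tailed).
t = d̄/(s_d/√n) = 0.0485/(0.0877/√33) = 3.177
df = n − 1 = 32
p-value = P(T ≥ 3.177) ≈ 0.002
Since p ≈ 0.002 < α = 0.025, reject H0; the data support H1.

3.177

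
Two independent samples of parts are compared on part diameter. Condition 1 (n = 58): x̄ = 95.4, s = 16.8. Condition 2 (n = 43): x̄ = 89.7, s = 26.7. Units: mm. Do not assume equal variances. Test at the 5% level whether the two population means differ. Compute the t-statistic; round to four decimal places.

Let group 1 = condition 1, group 2 = condition 2. H0: μ_1 = μ_2; H1: μ_1 ≠ μ_2 (Welch's two-sample t-test, two-sided).
t = (x̄_1 − x̄_2)/√(s_1²/n_1 + s_2²/n_2) = (95.4 − 89.7)/√(16.8²/58 + 26.7²/43) = 1.2309
Welch–Satterthwaite df ≈ 66.08
Two-sided p-value ≈ 0.2227
Since p ≈ 0.2227 > α = 0.05, fail to reject H0; the data do not provide sufficient evidence against H0.

1.2309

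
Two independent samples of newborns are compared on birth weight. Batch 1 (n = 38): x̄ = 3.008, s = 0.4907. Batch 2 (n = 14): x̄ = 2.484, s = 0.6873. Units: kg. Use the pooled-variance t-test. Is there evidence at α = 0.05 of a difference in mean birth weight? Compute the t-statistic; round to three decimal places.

3.055

Let group 1 = batch 1, group 2 = batch 2. H0: μ_1 = μ_2; H1: μ_1 ≠ μ_2 (two-sample pooled-variance t-test, two-sided).
s_p² = [(38−1)·0.4907² + (14−1)·0.6873²]/(38+14−2) = 0.301001
t = (3.008 − 2.484)/√[0.301001·(1/38 + 1/14)] = 3.055
df = n₁ + n₂ − 2 = 50
Two-sided p-value ≈ 0.0036
Since p ≈ 0.0036 < α = 0.05, reject H0; the data support H1.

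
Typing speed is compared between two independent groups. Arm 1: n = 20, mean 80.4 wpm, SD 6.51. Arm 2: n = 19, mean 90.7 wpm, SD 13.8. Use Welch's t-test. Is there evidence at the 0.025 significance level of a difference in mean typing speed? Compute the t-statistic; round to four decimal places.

Let group 1 = arm 1, group 2 = arm 2. H0: μ_1 = μ_2; H1: μ_1 ≠ μ_2 (Welch's two-sample t-test, two-sided).
t = (x̄_1 − x̄_2)/√(s_1²/n_1 + s_2²/n_2) = (80.4 − 90.7)/√(6.51²/20 + 13.8²/19) = -2.9559
Welch–Satterthwaite df ≈ 25.34
Two-sided p-value ≈ 0.007
Since p ≈ 0.007 < α = 0.025, reject H0; the data support H1.

-2.9559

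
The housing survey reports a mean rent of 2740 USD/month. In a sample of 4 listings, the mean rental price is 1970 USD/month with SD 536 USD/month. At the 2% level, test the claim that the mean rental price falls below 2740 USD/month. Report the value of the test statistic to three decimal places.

H0: μ = 2740; H1: μ < 2740 (one-sample t-test, left-tailed).
t = (x̄ − μ₀)/(s/√n) = (1970 − 2740)/(536/√4) = -2.873
df = n − 1 = 3
p-value = P(T ≤ -2.873) ≈ 0.032
Since p ≈ 0.032 > α = 0.02, fail to reject H0; the data do not provide sufficient evidence against H0.

-2.873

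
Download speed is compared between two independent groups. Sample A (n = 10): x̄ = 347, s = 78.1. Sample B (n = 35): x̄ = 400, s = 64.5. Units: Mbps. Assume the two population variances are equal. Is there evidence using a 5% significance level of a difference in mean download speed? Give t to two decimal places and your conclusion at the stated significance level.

t = -2.19; reject H0

Let group 1 = sample A, group 2 = sample B. H0: μ_1 = μ_2; H1: μ_1 ≠ μ_2 (two-sample pooled-variance t-test, two-sided).
s_p² = [(10−1)·78.1² + (35−1)·64.5²]/(10+35−2) = 4566.16
t = (347 − 400)/√[4566.16·(1/10 + 1/35)] = -2.19
df = n₁ + n₂ − 2 = 43
Two-sided p-value ≈ 0.0342
Since p ≈ 0.0342 < α = 0.05, reject H0; the evidence is statistically significant.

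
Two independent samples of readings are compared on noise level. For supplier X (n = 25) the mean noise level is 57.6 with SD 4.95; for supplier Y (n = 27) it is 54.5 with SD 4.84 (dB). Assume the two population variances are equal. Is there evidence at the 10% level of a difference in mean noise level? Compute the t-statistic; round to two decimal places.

2.28

Let group 1 = supplier X, group 2 = supplier Y. H0: μ_1 = μ_2; H1: μ_1 ≠ μ_2 (two-sample pooled-variance t-test, two-sided).
s_p² = [(25−1)·4.95² + (27−1)·4.84²]/(25+27−2) = 23.9425
t = (57.6 − 54.5)/√[23.9425·(1/25 + 1/27)] = 2.28
df = n₁ + n₂ − 2 = 50
Two-sided p-value ≈ 0.027
Since p ≈ 0.027 < α = 0.1, reject H0; the data support H1.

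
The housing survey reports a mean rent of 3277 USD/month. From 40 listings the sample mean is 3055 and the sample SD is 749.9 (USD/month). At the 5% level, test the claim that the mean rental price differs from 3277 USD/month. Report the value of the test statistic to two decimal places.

H0: μ = 3277; H1: μ ≠ 3277 (one-sample t-test, two-sided).
t = (x̄ − μ₀)/(s/√n) = (3055 − 3277)/(749.9/√40) = -1.87
df = n − 1 = 39
Two-sided p-value ≈ 0.069
Since p ≈ 0.069 > α = 0.05, fail to reject H0; the evidence is not statistically significant.

-1.87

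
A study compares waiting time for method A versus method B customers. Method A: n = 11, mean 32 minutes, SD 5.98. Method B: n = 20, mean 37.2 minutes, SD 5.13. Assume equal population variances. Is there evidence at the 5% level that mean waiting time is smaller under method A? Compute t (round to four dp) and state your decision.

t = -2.5473; reject H0

Let group 1 = method A, group 2 = method B. H0: μ_1 = μ_2; H1: μ_1 < μ_2 (two-sample pooled-variance t-test, left-tailed).
s_p² = [(11−1)·5.98² + (20−1)·5.13²]/(11+20−2) = 29.5733
t = (32 − 37.2)/√[29.5733·(1/11 + 1/20)] = -2.5473
df = n₁ + n₂ − 2 = 29
p-value = P(T ≤ -2.5473) ≈ 0.008
Since p ≈ 0.008 < α = 0.05, reject H0; the data support H1.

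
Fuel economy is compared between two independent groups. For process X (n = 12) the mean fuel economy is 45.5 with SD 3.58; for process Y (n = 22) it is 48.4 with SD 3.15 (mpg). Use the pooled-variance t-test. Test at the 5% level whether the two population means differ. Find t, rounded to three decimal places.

Let group 1 = process X, group 2 = process Y. H0: μ_1 = μ_2; H1: μ_1 ≠ μ_2 (two-sample pooled-variance t-test, two-sided).
s_p² = [(12−1)·3.58² + (22−1)·3.15²]/(12+22−2) = 10.9173
t = (45.5 − 48.4)/√[10.9173·(1/12 + 1/22)] = -2.446
df = n₁ + n₂ − 2 = 32
Two-sided p-value ≈ 0.0201
Since p ≈ 0.0201 < α = 0.05, reject H0; the evidence is statistically significant.

-2.446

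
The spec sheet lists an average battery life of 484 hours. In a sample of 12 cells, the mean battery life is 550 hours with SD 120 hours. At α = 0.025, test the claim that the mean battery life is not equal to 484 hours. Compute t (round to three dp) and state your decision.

H0: μ = 484; H1: μ ≠ 484 (one-sample t-test, two-sided).
t = (x̄ − μ₀)/(s/√n) = (550 − 484)/(120/√12) = 1.905
df = n − 1 = 11
Two-sided p-value ≈ 0.083
Since p ≈ 0.083 > α = 0.025, fail to reject H0; the evidence is not statistically significant.

t = 1.905; fail to reject H0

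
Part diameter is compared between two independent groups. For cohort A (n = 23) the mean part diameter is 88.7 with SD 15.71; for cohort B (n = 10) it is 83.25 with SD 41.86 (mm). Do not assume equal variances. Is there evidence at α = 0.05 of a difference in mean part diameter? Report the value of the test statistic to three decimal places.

0.400

Let group 1 = cohort A, group 2 = cohort B. H0: μ_1 = μ_2; H1: μ_1 ≠ μ_2 (Welch's two-sample t-test, two-sided).
t = (x̄_1 − x̄_2)/√(s_1²/n_1 + s_2²/n_2) = (88.7 − 83.25)/√(15.71²/23 + 41.86²/10) = 0.400
Welch–Satterthwaite df ≈ 10.12
Two-sided p-value ≈ 0.6977
Since p ≈ 0.6977 > α = 0.05, fail to reject H0; the evidence is not statistically significant.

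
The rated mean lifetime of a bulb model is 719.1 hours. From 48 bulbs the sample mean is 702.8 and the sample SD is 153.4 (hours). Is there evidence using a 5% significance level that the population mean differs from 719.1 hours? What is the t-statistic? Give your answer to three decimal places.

H0: μ = 719.1; H1: μ ≠ 719.1 (one-sample t-test, two-sided).
t = (x̄ − μ₀)/(s/√n) = (702.8 − 719.1)/(153.4/√48) = -0.736
df = n − 1 = 47
Two-sided p-value ≈ 0.4653
Since p ≈ 0.4653 > α = 0.05, fail to reject H0; the evidence is not statistically significant.

-0.736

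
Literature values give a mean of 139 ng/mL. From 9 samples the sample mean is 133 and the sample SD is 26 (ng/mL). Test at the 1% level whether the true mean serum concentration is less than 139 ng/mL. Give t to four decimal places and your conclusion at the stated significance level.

H0: μ = 139; H1: μ < 139 (one-sample t-test, left-tailed).
t = (x̄ − μ₀)/(s/√n) = (133 − 139)/(26/√9) = -0.6923
df = n − 1 = 8
p-value = P(T ≤ -0.6923) ≈ 0.2542
Since p ≈ 0.2542 > α = 0.01, fail to reject H0; the evidence is not statistically significant.

t = -0.6923; fail to reject H0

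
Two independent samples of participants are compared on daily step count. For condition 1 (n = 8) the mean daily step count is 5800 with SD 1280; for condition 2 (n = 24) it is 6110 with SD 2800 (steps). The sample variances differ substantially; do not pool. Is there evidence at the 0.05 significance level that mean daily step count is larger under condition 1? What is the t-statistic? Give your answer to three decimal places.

-0.425

Let group 1 = condition 1, group 2 = condition 2. H0: μ_1 = μ_2; H1: μ_1 > μ_2 (Welch's two-sample t-test, right-tailed).
t = (x̄_1 − x̄_2)/√(s_1²/n_1 + s_2²/n_2) = (5800 − 6110)/√(1280²/8 + 2800²/24) = -0.425
Welch–Satterthwaite df ≈ 26.57
p-value = P(T ≥ -0.425) ≈ 0.6630
Since p ≈ 0.6630 > α = 0.05, fail to reject H0; the evidence is not statistically significant.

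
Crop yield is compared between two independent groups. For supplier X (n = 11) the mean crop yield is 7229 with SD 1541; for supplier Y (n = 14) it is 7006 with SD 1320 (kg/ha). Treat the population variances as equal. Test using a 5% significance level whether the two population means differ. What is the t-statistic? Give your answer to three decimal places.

Let group 1 = supplier X, group 2 = supplier Y. H0: μ_1 = μ_2; H1: μ_1 ≠ μ_2 (two-sample pooled-variance t-test, two-sided).
s_p² = [(11−1)·1541² + (14−1)·1320²]/(11+14−2) = 2017300
t = (7229 − 7006)/√[2017300·(1/11 + 1/14)] = 0.390
df = n₁ + n₂ − 2 = 23
Two-sided p-value ≈ 0.700
Since p ≈ 0.700 > α = 0.05, fail to reject H0; the evidence is not statistically significant.

0.390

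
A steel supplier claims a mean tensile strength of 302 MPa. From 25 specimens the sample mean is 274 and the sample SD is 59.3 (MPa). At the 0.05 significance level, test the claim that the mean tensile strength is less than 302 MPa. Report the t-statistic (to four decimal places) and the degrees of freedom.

H0: μ = 302; H1: μ < 302 (one-sample t-test, left-tailed).
t = (x̄ − μ₀)/(s/√n) = (274 − 302)/(59.3/√25) = -2.3609
df = n − 1 = 24
p-value = P(T ≤ -2.3609) ≈ 0.0133
Since p ≈ 0.0133 < α = 0.05, reject H0; the evidence is statistically significant.

t = -2.3609, df = 24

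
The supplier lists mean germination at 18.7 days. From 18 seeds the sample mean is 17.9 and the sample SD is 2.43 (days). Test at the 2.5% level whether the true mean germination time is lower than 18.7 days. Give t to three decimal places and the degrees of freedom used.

H0: μ = 18.7; H1: μ < 18.7 (one-sample t-test, left-tailed).
t = (x̄ − μ₀)/(s/√n) = (17.9 − 18.7)/(2.43/√18) = -1.397
df = n − 1 = 17
p-value = P(T ≤ -1.397) ≈ 0.090
Since p ≈ 0.090 > α = 0.025, fail to reject H0; the evidence is not statistically significant.

t = -1.397, df = 17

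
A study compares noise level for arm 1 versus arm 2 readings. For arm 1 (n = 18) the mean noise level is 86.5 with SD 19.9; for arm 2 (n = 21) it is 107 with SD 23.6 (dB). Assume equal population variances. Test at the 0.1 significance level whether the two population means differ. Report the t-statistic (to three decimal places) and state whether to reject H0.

t = -2.904; reject H0

Let group 1 = arm 1, group 2 = arm 2. H0: μ_1 = μ_2; H1: μ_1 ≠ μ_2 (two-sample pooled-variance t-test, two-sided).
s_p² = [(18−1)·19.9² + (21−1)·23.6²]/(18+21−2) = 483.01
t = (86.5 − 107)/√[483.01·(1/18 + 1/21)] = -2.904
df = n₁ + n₂ − 2 = 37
Two-sided p-value ≈ 0.0062
Since p ≈ 0.0062 < α = 0.1, reject H0; the data support H1.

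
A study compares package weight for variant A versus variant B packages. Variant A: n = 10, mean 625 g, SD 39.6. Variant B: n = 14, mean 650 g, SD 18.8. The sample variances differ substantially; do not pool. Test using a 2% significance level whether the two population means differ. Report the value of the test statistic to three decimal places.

-1.853

Let group 1 = variant A, group 2 = variant B. H0: μ_1 = μ_2; H1: μ_1 ≠ μ_2 (Welch's two-sample t-test, two-sided).
t = (x̄_1 − x̄_2)/√(s_1²/n_1 + s_2²/n_2) = (625 − 650)/√(39.6²/10 + 18.8²/14) = -1.853
Welch–Satterthwaite df ≈ 11.92
Two-sided p-value ≈ 0.089
Since p ≈ 0.089 > α = 0.02, fail to reject H0; the evidence is not statistically significant.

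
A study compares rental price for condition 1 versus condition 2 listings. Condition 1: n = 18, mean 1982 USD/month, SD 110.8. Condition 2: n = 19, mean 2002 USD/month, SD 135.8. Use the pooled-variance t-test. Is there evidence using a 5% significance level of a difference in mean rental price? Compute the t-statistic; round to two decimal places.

Let group 1 = condition 1, group 2 = condition 2. H0: μ_1 = μ_2; H1: μ_1 ≠ μ_2 (two-sample pooled-variance t-test, two-sided).
s_p² = [(18−1)·110.8² + (19−1)·135.8²]/(18+19−2) = 15447.2
t = (1982 − 2002)/√[15447.2·(1/18 + 1/19)] = -0.49
df = n₁ + n₂ − 2 = 35
Two-sided p-value ≈ 0.6277
Since p ≈ 0.6277 > α = 0.05, fail to reject H0; the data do not provide sufficient evidence against H0.

-0.49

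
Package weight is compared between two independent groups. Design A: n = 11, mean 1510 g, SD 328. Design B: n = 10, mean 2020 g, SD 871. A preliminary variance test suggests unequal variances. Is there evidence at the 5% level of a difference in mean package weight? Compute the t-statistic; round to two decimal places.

Let group 1 = design A, group 2 = design B. H0: μ_1 = μ_2; H1: μ_1 ≠ μ_2 (Welch's two-sample t-test, two-sided).
t = (x̄_1 − x̄_2)/√(s_1²/n_1 + s_2²/n_2) = (1510 − 2020)/√(328²/11 + 871²/10) = -1.74
Welch–Satterthwaite df ≈ 11.30
Two-sided p-value ≈ 0.1085
Since p ≈ 0.1085 > α = 0.05, fail to reject H0; the data do not provide sufficient evidence against H0.

-1.74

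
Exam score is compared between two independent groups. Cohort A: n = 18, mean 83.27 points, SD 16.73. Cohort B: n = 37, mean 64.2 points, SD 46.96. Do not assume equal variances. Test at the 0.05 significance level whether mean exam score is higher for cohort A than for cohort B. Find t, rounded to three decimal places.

Let group 1 = cohort A, group 2 = cohort B. H0: μ_1 = μ_2; H1: μ_1 > μ_2 (Welch's two-sample t-test, right-tailed).
t = (x̄_1 − x̄_2)/√(s_1²/n_1 + s_2²/n_2) = (83.27 − 64.2)/√(16.73²/18 + 46.96²/37) = 2.200
Welch–Satterthwaite df ≈ 50.02
p-value = P(T ≥ 2.200) ≈ 0.0162
Since p ≈ 0.0162 < α = 0.05, reject H0; the evidence is statistically significant.

2.200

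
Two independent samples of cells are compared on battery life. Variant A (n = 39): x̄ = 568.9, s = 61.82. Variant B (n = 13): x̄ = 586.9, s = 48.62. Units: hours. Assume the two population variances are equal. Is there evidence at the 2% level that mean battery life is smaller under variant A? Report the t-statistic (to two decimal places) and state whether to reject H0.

Let group 1 = variant A, group 2 = variant B. H0: μ_1 = μ_2; H1: μ_1 < μ_2 (two-sample pooled-variance t-test, left-tailed).
s_p² = [(39−1)·61.82² + (13−1)·48.62²]/(39+13−2) = 3471.84
t = (568.9 − 586.9)/√[3471.84·(1/39 + 1/13)] = -0.95
df = n₁ + n₂ − 2 = 50
p-value = P(T ≤ -0.95) ≈ 0.1724
Since p ≈ 0.1724 > α = 0.02, fail to reject H0; the data do not provide sufficient evidence against H0.

t = -0.95; fail to reject H0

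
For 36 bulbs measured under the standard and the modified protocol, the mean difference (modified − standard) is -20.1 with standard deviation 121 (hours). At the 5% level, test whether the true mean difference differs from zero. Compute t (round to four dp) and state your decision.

t = -0.9967; fail to reject H0

H0: μ_d = 0; H1: μ_d ≠ 0 (paired t-test on the differences, two-sided).
t = d̄/(s_d/√n) = -20.1/(121/√36) = -0.9967
df = n − 1 = 35
Two-sided p-value ≈ 0.3258
Since p ≈ 0.3258 > α = 0.05, fail to reject H0; the evidence is not statistically significant.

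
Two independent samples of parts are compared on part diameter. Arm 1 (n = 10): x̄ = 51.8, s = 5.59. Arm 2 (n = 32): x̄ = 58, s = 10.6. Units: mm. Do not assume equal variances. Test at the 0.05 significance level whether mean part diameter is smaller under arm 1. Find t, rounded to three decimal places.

-2.407

Let group 1 = arm 1, group 2 = arm 2. H0: μ_1 = μ_2; H1: μ_1 < μ_2 (Welch's two-sample t-test, left-tailed).
t = (x̄_1 − x̄_2)/√(s_1²/n_1 + s_2²/n_2) = (51.8 − 58)/√(5.59²/10 + 10.6²/32) = -2.407
Welch–Satterthwaite df ≈ 29.70
p-value = P(T ≤ -2.407) ≈ 0.011
Since p ≈ 0.011 < α = 0.05, reject H0; the data support H1.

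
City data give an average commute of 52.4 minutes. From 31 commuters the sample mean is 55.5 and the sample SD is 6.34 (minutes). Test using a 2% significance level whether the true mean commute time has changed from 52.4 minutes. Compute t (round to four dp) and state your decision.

t = 2.7224; reject H0

H0: μ = 52.4; H1: μ ≠ 52.4 (one-sample t-test, two-sided).
t = (x̄ − μ₀)/(s/√n) = (55.5 − 52.4)/(6.34/√31) = 2.7224
df = n − 1 = 30
Two-sided p-value ≈ 0.0107
Since p ≈ 0.0107 < α = 0.02, reject H0; the data support H1.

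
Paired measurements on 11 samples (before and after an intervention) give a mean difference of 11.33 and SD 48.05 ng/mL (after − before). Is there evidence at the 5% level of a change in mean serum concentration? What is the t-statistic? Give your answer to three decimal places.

0.782

H0: μ_d = 0; H1: μ_d ≠ 0 (paired t-test on the differences, two-sided).
t = d̄/(s_d/√n) = 11.33/(48.05/√11) = 0.782
df = n − 1 = 10
Two-sided p-value ≈ 0.4523
Since p ≈ 0.4523 > α = 0.05, fail to reject H0; the data do not provide sufficient evidence against H0.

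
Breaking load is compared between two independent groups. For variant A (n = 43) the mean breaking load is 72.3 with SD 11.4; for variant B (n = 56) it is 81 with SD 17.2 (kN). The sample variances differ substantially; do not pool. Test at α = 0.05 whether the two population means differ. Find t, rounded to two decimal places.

Let group 1 = variant A, group 2 = variant B. H0: μ_1 = μ_2; H1: μ_1 ≠ μ_2 (Welch's two-sample t-test, two-sided).
t = (x̄_1 − x̄_2)/√(s_1²/n_1 + s_2²/n_2) = (72.3 − 81)/√(11.4²/43 + 17.2²/56) = -3.02
Welch–Satterthwaite df ≈ 95.15
Two-sided p-value ≈ 0.0033
Since p ≈ 0.0033 < α = 0.05, reject H0; the evidence is statistically significant.

-3.02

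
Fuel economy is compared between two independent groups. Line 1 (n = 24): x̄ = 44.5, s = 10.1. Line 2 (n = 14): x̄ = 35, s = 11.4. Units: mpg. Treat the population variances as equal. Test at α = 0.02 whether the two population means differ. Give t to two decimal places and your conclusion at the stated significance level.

t = 2.67; reject H0

Let group 1 = line 1, group 2 = line 2. H0: μ_1 = μ_2; H1: μ_1 ≠ μ_2 (two-sample pooled-variance t-test, two-sided).
s_p² = [(24−1)·10.1² + (14−1)·11.4²]/(24+14−2) = 112.103
t = (44.5 − 35)/√[112.103·(1/24 + 1/14)] = 2.67
df = n₁ + n₂ − 2 = 36
Two-sided p-value ≈ 0.0114
Since p ≈ 0.0114 < α = 0.02, reject H0; the evidence is statistically significant.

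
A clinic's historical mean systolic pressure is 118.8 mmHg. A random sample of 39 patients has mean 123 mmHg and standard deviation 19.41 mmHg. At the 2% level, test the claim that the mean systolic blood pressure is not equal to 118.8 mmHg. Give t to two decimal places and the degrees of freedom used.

t = 1.35, df = 38

H0: μ = 118.8; H1: μ ≠ 118.8 (one-sample t-test, two-sided).
t = (x̄ − μ₀)/(s/√n) = (123 − 118.8)/(19.41/√39) = 1.35
df = n − 1 = 38
Two-sided p-value ≈ 0.1846
Since p ≈ 0.1846 > α = 0.02, fail to reject H0; the evidence is not statistically significant.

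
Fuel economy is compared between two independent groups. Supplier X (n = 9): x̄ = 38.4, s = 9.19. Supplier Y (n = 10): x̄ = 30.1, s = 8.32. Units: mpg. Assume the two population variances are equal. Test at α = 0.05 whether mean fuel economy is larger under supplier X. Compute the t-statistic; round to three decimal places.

2.067

Let group 1 = supplier X, group 2 = supplier Y. H0: μ_1 = μ_2; H1: μ_1 > μ_2 (two-sample pooled-variance t-test, right-tailed).
s_p² = [(9−1)·9.19² + (10−1)·8.32²]/(9+10−2) = 76.3912
t = (38.4 − 30.1)/√[76.3912·(1/9 + 1/10)] = 2.067
df = n₁ + n₂ − 2 = 17
p-value = P(T ≥ 2.067) ≈ 0.0272
Since p ≈ 0.0272 < α = 0.05, reject H0; the data support H1.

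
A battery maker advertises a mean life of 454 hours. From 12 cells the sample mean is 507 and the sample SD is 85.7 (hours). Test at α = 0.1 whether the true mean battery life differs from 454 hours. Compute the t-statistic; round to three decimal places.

H0: μ = 454; H1: μ ≠ 454 (one-sample t-test, two-sided).
t = (x̄ − μ₀)/(s/√n) = (507 − 454)/(85.7/√12) = 2.142
df = n − 1 = 11
Two-sided p-value ≈ 0.0554
Since p ≈ 0.0554 < α = 0.1, reject H0; the evidence is statistically significant.

2.142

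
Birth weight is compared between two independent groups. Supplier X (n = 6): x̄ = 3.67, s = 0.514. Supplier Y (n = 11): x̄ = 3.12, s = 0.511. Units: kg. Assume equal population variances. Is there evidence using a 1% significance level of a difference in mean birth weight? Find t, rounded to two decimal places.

Let group 1 = supplier X, group 2 = supplier Y. H0: μ_1 = μ_2; H1: μ_1 ≠ μ_2 (two-sample pooled-variance t-test, two-sided).
s_p² = [(6−1)·0.514² + (11−1)·0.511²]/(6+11−2) = 0.262146
t = (3.67 − 3.12)/√[0.262146·(1/6 + 1/11)] = 2.12
df = n₁ + n₂ − 2 = 15
Two-sided p-value ≈ 0.051
Since p ≈ 0.051 > α = 0.01, fail to reject H0; the data do not provide sufficient evidence against H0.

2.12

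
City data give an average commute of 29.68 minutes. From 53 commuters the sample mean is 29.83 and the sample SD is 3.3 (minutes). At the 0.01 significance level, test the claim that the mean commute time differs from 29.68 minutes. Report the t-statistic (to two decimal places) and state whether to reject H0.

t = 0.33; fail to reject H0

H0: μ = 29.68; H1: μ ≠ 29.68 (one-sample t-test, two-sided).
t = (x̄ − μ₀)/(s/√n) = (29.83 − 29.68)/(3.3/√53) = 0.33
df = n − 1 = 52
Two-sided p-value ≈ 0.7420
Since p ≈ 0.7420 > α = 0.01, fail to reject H0; the evidence is not statistically significant.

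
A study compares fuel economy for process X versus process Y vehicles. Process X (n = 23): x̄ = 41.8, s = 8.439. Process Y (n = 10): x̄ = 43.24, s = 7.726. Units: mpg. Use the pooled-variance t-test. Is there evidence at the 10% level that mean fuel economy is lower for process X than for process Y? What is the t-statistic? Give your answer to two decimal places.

Let group 1 = process X, group 2 = process Y. H0: μ_1 = μ_2; H1: μ_1 < μ_2 (two-sample pooled-variance t-test, left-tailed).
s_p² = [(23−1)·8.439² + (10−1)·7.726²]/(23+10−2) = 67.8706
t = (41.8 − 43.24)/√[67.8706·(1/23 + 1/10)] = -0.46
df = n₁ + n₂ − 2 = 31
p-value = P(T ≤ -0.46) ≈ 0.3238
Since p ≈ 0.3238 > α = 0.1, fail to reject H0; the evidence is not statistically significant.

-0.46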